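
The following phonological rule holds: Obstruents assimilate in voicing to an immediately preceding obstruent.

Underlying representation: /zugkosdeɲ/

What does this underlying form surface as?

/k/ after /g/ (voiced) → [g]
/d/ after /s/ (voiceless) → [t]

[zuggosteɲ]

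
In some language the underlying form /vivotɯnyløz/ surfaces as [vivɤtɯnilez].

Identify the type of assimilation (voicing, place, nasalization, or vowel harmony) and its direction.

/o/→[ɤ] /y/→[i] /ø/→[e].
Vowels agree with the first vowel, so the harmony is progressive.

vowel harmony, progressive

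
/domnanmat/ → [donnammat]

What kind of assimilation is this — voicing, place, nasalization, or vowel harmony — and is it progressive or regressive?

/m/→[n] /n/→[m].
Each target copies a feature from the following segment, so the direction is regressive.

place assimilation, regressive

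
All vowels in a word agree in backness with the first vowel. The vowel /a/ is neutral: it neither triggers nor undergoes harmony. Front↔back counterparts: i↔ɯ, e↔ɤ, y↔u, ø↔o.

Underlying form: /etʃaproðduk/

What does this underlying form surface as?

/o/ harmonizes with /e/ ([-back]) → [ø]
/u/ harmonizes with /e/ ([-back]) → [y]

[etʃaprøðdyk]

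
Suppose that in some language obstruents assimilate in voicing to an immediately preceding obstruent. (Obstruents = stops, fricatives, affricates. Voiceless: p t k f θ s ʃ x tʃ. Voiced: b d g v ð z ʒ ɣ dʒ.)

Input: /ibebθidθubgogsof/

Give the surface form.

/θ/ after /b/ (voiced) → [ð]
/θ/ after /d/ (voiced) → [ð]
/s/ after /g/ (voiced) → [z]

[ibebðidðubgogzof]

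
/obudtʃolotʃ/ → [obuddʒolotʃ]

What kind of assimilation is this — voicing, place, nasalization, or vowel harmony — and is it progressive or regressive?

voicing assimilation, progressive

/tʃ/→[dʒ].
Each target copies a feature from the preceding segment, so the direction is progressive.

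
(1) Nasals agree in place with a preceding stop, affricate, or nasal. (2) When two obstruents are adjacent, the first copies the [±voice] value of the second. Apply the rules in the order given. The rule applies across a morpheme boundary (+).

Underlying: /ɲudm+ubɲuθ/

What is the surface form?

Rule 1: /m/ after /d/ (alveolar) → [n]
Rule 1: /ɲ/ after /b/ (labial) → [m]
After rule 1: ɲudn+ubmuθ
Rule 2: no segment meets the rule's conditions; no change.

[ɲudn+ubmuθ]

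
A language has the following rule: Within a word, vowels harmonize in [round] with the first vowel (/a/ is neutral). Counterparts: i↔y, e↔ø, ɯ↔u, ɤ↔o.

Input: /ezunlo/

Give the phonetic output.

/u/ harmonizes with /e/ ([-round]) → [ɯ]
/o/ harmonizes with /e/ ([-round]) → [ɤ]

[ezɯnlɤ]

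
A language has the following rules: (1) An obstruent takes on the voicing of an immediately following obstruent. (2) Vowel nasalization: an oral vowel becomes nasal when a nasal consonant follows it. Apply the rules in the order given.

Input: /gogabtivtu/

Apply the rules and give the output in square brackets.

[gogaptiftu]

Rule 1: /b/ before /t/ (voiceless) → [p]
Rule 1: /v/ before /t/ (voiceless) → [f]
After rule 1: gogaptiftu
Rule 2: no segment meets the rule's conditions; no change.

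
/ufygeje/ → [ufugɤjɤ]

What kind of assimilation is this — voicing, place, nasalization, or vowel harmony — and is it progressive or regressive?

vowel harmony, progressive

/y/→[u] /e/→[ɤ] /e/→[ɤ].
Vowels agree with the first vowel, so the harmony is progressive.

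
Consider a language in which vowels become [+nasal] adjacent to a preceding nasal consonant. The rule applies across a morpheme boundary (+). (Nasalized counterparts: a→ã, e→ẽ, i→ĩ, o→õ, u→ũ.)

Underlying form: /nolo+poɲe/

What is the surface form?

[nõlo+poɲẽ]

/o/ after nasal /n/ → [õ]
/e/ after nasal /ɲ/ → [ẽ]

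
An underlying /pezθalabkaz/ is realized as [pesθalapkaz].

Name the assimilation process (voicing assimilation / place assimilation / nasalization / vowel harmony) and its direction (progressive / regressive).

voicing assimilation, regressive

/z/→[s] /b/→[p].
Each target copies a feature from the following segment, so the direction is regressive.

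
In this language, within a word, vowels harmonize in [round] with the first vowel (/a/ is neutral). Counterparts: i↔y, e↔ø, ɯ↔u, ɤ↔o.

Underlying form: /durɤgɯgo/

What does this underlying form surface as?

[durogugo]

/ɤ/ harmonizes with /u/ ([+round]) → [o]
/ɯ/ harmonizes with /u/ ([+round]) → [u]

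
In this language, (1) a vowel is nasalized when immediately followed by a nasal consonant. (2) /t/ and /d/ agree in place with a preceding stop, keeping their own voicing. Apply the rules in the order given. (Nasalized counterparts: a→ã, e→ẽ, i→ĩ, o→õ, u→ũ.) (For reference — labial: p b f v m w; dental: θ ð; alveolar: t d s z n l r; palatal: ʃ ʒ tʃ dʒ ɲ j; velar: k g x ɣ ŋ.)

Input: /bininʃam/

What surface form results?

Rule 1: /i/ before nasal /n/ → [ĩ]
Rule 1: /i/ before nasal /n/ → [ĩ]
Rule 1: /a/ before nasal /m/ → [ã]
After rule 1: bĩnĩnʃãm
Rule 2: no segment meets the rule's conditions; no change.

[bĩnĩnʃãm]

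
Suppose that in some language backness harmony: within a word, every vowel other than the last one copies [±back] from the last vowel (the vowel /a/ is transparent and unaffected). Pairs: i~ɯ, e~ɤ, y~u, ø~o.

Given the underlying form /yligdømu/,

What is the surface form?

[ulɯgdomu]

/y/ harmonizes with /u/ ([+back]) → [u]
/i/ harmonizes with /u/ ([+back]) → [ɯ]
/ø/ harmonizes with /u/ ([+back]) → [o]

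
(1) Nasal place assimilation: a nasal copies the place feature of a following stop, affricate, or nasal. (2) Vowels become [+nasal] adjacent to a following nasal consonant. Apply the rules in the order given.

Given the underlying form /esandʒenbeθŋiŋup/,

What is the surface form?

[esãɲdʒẽmbeθŋĩŋup]

Rule 1: /n/ before /dʒ/ (palatal) → [ɲ]
Rule 1: /n/ before /b/ (labial) → [m]
After rule 1: esaɲdʒembeθŋiŋup
Rule 2: /a/ before nasal /ɲ/ → [ã]
Rule 2: /e/ before nasal /m/ → [ẽ]
Rule 2: /i/ before nasal /ŋ/ → [ĩ]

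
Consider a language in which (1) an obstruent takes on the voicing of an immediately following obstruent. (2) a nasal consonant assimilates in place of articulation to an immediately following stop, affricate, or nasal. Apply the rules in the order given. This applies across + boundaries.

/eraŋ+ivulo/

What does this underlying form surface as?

Rule 1: no segment meets the rule's conditions; no change.
After rule 1: eraŋ+ivulo
Rule 2: no segment meets the rule's conditions; no change.

[eraŋ+ivulo]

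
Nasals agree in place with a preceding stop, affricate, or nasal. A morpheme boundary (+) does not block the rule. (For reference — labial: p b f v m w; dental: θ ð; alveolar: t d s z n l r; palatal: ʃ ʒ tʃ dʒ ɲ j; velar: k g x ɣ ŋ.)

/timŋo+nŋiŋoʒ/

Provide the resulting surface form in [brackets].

/ŋ/ after /m/ (labial) → [m]
/ŋ/ after /n/ (alveolar) → [n]

[timmo+nniŋoʒ]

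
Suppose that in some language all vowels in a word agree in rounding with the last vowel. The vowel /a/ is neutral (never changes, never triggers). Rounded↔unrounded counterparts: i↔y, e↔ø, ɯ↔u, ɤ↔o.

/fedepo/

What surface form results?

/e/ harmonizes with /o/ ([+round]) → [ø]
/e/ harmonizes with /o/ ([+round]) → [ø]

[fødøpo]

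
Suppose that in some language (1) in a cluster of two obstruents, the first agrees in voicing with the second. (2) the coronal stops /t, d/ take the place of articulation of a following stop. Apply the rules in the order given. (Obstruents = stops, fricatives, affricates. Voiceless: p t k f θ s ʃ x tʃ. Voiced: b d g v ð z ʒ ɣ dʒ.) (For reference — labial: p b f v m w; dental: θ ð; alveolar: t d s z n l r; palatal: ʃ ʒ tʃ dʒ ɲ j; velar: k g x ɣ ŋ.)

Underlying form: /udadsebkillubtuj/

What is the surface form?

[udatsepkilluptuj]

Rule 1: /d/ before /s/ (voiceless) → [t]
Rule 1: /b/ before /k/ (voiceless) → [p]
Rule 1: /b/ before /t/ (voiceless) → [p]
After rule 1: udatsepkilluptuj
Rule 2: no segment meets the rule's conditions; no change.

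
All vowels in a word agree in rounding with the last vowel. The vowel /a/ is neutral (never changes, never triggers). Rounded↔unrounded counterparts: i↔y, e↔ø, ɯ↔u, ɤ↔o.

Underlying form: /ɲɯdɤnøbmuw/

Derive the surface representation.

/ɯ/ harmonizes with /u/ ([+round]) → [u]
/ɤ/ harmonizes with /u/ ([+round]) → [o]

[ɲudonøbmuw]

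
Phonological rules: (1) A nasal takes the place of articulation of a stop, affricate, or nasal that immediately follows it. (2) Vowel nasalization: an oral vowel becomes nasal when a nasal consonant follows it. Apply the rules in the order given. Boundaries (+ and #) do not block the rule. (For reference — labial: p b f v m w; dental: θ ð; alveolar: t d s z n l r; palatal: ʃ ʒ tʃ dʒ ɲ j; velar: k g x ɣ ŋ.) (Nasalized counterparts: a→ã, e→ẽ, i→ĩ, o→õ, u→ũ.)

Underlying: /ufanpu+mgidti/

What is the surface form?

Rule 1: /n/ before /p/ (labial) → [m]
Rule 1: /m/ before /g/ (velar) → [ŋ]
After rule 1: ufampu+ŋgidti
Rule 2: /a/ before nasal /m/ → [ã]
Rule 2: /u/ before nasal /ŋ/ → [ũ]

[ufãmpũ+ŋgidti]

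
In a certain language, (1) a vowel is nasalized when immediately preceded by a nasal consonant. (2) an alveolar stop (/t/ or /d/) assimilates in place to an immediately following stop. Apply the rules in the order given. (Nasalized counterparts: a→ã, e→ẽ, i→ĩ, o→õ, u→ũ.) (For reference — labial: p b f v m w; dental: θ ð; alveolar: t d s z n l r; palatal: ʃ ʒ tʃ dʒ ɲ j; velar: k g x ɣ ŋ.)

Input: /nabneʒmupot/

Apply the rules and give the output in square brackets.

Rule 1: /a/ after nasal /n/ → [ã]
Rule 1: /e/ after nasal /n/ → [ẽ]
Rule 1: /u/ after nasal /m/ → [ũ]
After rule 1: nãbnẽʒmũpot
Rule 2: no segment meets the rule's conditions; no change.

[nãbnẽʒmũpot]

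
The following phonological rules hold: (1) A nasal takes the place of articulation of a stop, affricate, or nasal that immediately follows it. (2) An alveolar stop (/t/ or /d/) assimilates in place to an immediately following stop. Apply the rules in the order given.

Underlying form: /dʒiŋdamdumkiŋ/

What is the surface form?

[dʒindanduŋkiŋ]

Rule 1: /ŋ/ before /d/ (alveolar) → [n]
Rule 1: /m/ before /d/ (alveolar) → [n]
Rule 1: /m/ before /k/ (velar) → [ŋ]
After rule 1: dʒindanduŋkiŋ
Rule 2: no segment meets the rule's conditions; no change.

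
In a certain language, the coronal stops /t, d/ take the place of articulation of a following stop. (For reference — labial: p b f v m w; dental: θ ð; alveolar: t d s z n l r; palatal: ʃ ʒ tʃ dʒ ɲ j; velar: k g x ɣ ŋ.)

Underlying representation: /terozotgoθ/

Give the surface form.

[terozokgoθ]

/t/ before /g/ (velar) → [k]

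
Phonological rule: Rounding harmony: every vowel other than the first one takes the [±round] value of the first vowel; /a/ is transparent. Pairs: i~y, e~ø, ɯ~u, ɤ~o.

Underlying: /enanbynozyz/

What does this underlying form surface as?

[enanbinɤziz]

/y/ harmonizes with /e/ ([-round]) → [i]
/o/ harmonizes with /e/ ([-round]) → [ɤ]
/y/ harmonizes with /e/ ([-round]) → [i]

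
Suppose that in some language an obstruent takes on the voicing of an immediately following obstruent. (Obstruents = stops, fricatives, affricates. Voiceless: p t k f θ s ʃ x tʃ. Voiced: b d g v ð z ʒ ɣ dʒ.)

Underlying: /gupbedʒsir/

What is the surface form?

[gubbetʃsir]

/p/ before /b/ (voiced) → [b]
/dʒ/ before /s/ (voiceless) → [tʃ]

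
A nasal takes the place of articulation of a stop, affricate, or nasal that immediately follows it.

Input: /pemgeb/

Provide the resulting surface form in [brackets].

/m/ before /g/ (velar) → [ŋ]

[peŋgeb]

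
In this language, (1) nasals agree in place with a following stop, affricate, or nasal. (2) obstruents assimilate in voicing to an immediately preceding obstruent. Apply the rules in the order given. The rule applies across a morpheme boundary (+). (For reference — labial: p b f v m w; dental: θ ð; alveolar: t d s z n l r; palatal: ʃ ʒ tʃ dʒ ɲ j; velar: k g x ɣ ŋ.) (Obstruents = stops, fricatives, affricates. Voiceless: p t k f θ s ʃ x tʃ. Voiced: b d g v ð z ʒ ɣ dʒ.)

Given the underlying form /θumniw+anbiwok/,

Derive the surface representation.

Rule 1: /m/ before /n/ (alveolar) → [n]
Rule 1: /n/ before /b/ (labial) → [m]
After rule 1: θunniw+ambiwok
Rule 2: no segment meets the rule's conditions; no change.

[θunniw+ambiwok]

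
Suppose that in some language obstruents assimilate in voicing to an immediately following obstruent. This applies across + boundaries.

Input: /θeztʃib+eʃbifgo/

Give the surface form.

/z/ before /tʃ/ (voiceless) → [s]
/ʃ/ before /b/ (voiced) → [ʒ]
/f/ before /g/ (voiced) → [v]

[θestʃib+eʒbivgo]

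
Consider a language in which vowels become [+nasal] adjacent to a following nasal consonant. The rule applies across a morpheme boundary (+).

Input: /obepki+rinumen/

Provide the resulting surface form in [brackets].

[obepki+rĩnũmẽn]

/i/ before nasal /n/ → [ĩ]
/u/ before nasal /m/ → [ũ]
/e/ before nasal /n/ → [ẽ]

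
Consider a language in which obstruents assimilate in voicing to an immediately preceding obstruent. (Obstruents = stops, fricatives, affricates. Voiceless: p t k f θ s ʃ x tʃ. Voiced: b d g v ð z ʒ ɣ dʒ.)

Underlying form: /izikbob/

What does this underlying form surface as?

/b/ after /k/ (voiceless) → [p]

[izikpob]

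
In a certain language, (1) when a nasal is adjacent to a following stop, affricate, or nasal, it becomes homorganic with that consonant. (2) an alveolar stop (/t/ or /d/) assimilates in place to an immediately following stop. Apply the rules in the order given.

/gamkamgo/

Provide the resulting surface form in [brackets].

[gaŋkaŋgo]

Rule 1: /m/ before /k/ (velar) → [ŋ]
Rule 1: /m/ before /g/ (velar) → [ŋ]
After rule 1: gaŋkaŋgo
Rule 2: no segment meets the rule's conditions; no change.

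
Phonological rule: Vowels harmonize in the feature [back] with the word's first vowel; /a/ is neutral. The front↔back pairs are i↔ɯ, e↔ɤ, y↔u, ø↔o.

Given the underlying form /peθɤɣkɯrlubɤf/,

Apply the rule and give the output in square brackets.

[peθeɣkirlybef]

/ɤ/ harmonizes with /e/ ([-back]) → [e]
/ɯ/ harmonizes with /e/ ([-back]) → [i]
/u/ harmonizes with /e/ ([-back]) → [y]
/ɤ/ harmonizes with /e/ ([-back]) → [e]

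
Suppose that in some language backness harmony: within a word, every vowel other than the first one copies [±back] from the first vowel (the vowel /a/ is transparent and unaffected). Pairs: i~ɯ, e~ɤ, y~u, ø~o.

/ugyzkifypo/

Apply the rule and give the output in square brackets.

/y/ harmonizes with /u/ ([+back]) → [u]
/i/ harmonizes with /u/ ([+back]) → [ɯ]
/y/ harmonizes with /u/ ([+back]) → [u]

[uguzkɯfupo]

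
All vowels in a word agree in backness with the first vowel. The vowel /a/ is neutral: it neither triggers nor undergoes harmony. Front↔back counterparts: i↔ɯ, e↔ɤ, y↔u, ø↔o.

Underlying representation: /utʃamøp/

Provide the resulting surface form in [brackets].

[utʃamop]

/ø/ harmonizes with /u/ ([+back]) → [o]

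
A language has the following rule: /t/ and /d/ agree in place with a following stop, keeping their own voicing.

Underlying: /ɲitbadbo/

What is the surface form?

/t/ before /b/ (labial) → [p]
/d/ before /b/ (labial) → [b]

[ɲipbabbo]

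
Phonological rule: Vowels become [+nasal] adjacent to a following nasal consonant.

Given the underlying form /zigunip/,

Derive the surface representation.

[zigũnip]

/u/ before nasal /n/ → [ũ]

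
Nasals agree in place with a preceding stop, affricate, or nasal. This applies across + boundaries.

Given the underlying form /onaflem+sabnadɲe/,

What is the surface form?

[onaflem+sabmadne]

/n/ after /b/ (labial) → [m]
/ɲ/ after /d/ (alveolar) → [n]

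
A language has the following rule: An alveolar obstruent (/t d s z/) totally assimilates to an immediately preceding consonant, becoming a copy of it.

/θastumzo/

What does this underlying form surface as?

[θassummo]

/t/ after /s/ → [s] (total assimilation)
/z/ after /m/ → [m] (total assimilation)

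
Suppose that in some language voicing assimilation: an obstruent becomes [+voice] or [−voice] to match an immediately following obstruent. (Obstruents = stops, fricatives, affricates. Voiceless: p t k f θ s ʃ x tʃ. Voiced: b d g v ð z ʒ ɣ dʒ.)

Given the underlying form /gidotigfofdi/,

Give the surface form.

[gidotikfovdi]

/g/ before /f/ (voiceless) → [k]
/f/ before /d/ (voiced) → [v]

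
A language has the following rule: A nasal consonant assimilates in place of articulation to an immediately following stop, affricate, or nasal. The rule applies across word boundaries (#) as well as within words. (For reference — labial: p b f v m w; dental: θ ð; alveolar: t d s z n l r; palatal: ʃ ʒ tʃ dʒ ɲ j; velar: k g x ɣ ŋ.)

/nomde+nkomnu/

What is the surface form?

[nonde+ŋkonnu]

/m/ before /d/ (alveolar) → [n]
/n/ before /k/ (velar) → [ŋ]
/m/ before /n/ (alveolar) → [n]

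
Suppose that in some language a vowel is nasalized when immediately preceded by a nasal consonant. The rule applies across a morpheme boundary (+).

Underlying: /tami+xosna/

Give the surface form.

[tamĩ+xosnã]

/i/ after nasal /m/ → [ĩ]
/a/ after nasal /n/ → [ã]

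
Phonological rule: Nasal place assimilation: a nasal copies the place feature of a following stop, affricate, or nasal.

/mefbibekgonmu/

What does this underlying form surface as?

[mefbibekgommu]

/n/ before /m/ (labial) → [m]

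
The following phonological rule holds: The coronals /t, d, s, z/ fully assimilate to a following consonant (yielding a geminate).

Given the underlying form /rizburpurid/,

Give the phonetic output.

/z/ before /b/ → [b] (total assimilation)

[ribburpurid]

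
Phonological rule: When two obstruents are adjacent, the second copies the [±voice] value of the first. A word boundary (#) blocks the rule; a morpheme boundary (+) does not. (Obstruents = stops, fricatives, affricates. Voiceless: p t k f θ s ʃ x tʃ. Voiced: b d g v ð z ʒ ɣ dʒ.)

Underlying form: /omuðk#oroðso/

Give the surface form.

/k/ after /ð/ (voiced) → [g]
/s/ after /ð/ (voiced) → [z]

[omuðg#oroðzo]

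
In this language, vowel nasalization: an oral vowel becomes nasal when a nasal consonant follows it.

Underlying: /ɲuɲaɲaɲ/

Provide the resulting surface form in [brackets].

[ɲũɲãɲãɲ]

/u/ before nasal /ɲ/ → [ũ]
/a/ before nasal /ɲ/ → [ã]
/a/ before nasal /ɲ/ → [ã]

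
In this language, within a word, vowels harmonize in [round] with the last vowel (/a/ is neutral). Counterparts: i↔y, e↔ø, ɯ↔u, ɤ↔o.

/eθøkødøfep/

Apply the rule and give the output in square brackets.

[eθekedefep]

/ø/ harmonizes with /e/ ([-round]) → [e]
/ø/ harmonizes with /e/ ([-round]) → [e]
/ø/ harmonizes with /e/ ([-round]) → [e]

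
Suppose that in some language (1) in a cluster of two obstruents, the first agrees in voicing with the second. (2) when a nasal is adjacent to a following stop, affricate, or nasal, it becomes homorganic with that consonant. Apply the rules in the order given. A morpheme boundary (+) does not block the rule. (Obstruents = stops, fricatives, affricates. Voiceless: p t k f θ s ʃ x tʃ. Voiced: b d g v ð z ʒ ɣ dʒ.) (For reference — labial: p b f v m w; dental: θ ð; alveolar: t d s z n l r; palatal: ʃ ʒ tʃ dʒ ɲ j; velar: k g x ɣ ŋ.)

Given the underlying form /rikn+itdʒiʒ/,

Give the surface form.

Rule 1: /t/ before /dʒ/ (voiced) → [d]
After rule 1: rikn+iddʒiʒ
Rule 2: no segment meets the rule's conditions; no change.

[rikn+iddʒiʒ]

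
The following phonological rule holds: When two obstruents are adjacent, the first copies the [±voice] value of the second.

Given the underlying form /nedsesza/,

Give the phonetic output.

[netsezza]

/d/ before /s/ (voiceless) → [t]
/s/ before /z/ (voiced) → [z]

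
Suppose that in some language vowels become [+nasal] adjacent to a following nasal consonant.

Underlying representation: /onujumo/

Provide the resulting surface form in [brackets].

[õnujũmo]

/o/ before nasal /n/ → [õ]
/u/ before nasal /m/ → [ũ]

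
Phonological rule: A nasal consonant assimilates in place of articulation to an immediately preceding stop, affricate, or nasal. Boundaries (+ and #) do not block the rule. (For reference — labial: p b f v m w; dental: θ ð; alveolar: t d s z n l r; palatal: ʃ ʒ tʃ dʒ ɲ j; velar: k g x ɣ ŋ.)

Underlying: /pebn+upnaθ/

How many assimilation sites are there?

2

/n/ after /b/ (labial) → [m]
/n/ after /p/ (labial) → [m]
2 segments change.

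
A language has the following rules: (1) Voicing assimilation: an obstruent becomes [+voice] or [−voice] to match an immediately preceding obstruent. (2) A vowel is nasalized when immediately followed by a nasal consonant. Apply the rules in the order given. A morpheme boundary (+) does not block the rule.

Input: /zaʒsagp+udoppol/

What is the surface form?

[zaʒzagb+udoppol]

Rule 1: /s/ after /ʒ/ (voiced) → [z]
Rule 1: /p/ after /g/ (voiced) → [b]
After rule 1: zaʒzagb+udoppol
Rule 2: no segment meets the rule's conditions; no change.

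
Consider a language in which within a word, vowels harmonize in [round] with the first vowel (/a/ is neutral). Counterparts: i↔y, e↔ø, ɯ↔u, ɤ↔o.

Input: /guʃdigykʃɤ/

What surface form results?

/i/ harmonizes with /u/ ([+round]) → [y]
/ɤ/ harmonizes with /u/ ([+round]) → [o]

[guʃdygykʃo]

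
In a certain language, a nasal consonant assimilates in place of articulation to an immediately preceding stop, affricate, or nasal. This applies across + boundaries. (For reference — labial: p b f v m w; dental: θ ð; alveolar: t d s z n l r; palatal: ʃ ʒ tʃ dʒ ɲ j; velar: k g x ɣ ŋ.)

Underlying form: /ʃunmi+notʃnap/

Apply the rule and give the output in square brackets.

/m/ after /n/ (alveolar) → [n]
/n/ after /tʃ/ (palatal) → [ɲ]

[ʃunni+notʃɲap]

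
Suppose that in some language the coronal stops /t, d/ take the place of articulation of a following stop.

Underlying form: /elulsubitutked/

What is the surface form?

/t/ before /k/ (velar) → [k]

[elulsubitukked]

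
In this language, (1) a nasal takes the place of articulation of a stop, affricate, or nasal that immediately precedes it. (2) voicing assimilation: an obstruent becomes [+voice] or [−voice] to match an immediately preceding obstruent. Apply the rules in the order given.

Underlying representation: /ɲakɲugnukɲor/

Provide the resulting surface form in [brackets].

Rule 1: /ɲ/ after /k/ (velar) → [ŋ]
Rule 1: /n/ after /g/ (velar) → [ŋ]
Rule 1: /ɲ/ after /k/ (velar) → [ŋ]
After rule 1: ɲakŋugŋukŋor
Rule 2: no segment meets the rule's conditions; no change.

[ɲakŋugŋukŋor]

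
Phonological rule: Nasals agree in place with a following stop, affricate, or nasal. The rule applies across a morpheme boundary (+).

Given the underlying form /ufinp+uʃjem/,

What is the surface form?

[ufimp+uʃjem]

/n/ before /p/ (labial) → [m]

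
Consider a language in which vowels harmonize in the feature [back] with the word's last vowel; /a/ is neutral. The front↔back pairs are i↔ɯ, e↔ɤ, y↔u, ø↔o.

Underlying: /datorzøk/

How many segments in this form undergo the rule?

/o/ harmonizes with /ø/ ([-back]) → [ø]
1 segment changes.

1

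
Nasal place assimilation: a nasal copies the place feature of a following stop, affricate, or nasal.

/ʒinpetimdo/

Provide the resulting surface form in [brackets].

/n/ before /p/ (labial) → [m]
/m/ before /d/ (alveolar) → [n]

[ʒimpetindo]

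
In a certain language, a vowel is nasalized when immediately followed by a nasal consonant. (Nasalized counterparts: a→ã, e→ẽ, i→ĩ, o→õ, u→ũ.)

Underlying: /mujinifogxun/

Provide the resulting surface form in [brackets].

[mujĩnifogxũn]

/i/ before nasal /n/ → [ĩ]
/u/ before nasal /n/ → [ũ]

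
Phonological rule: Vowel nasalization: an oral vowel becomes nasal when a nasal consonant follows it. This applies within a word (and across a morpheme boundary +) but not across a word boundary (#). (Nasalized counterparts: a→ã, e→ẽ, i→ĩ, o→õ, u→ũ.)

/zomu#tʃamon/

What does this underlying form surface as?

[zõmu#tʃãmõn]

/o/ before nasal /m/ → [õ]
/a/ before nasal /m/ → [ã]
/o/ before nasal /n/ → [õ]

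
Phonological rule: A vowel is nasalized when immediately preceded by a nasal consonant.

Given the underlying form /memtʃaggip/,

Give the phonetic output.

[mẽmtʃaggip]

/e/ after nasal /m/ → [ẽ]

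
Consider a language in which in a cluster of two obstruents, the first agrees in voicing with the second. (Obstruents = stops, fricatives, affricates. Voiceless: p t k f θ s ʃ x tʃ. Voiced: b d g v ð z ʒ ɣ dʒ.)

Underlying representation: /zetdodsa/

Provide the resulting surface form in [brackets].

[zeddotsa]

/t/ before /d/ (voiced) → [d]
/d/ before /s/ (voiceless) → [t]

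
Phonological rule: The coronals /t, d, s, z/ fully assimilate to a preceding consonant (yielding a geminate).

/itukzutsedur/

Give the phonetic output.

[itukkuttedur]

/z/ after /k/ → [k] (total assimilation)
/s/ after /t/ → [t] (total assimilation)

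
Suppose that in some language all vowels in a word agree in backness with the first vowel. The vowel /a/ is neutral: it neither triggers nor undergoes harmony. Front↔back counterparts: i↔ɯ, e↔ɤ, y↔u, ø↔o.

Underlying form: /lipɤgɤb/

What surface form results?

/ɤ/ harmonizes with /i/ ([-back]) → [e]
/ɤ/ harmonizes with /i/ ([-back]) → [e]

[lipegeb]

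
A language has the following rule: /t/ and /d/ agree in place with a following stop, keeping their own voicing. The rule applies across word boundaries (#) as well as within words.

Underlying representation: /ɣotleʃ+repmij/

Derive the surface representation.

[ɣotleʃ+repmij]

no segment meets the rule's conditions; no change.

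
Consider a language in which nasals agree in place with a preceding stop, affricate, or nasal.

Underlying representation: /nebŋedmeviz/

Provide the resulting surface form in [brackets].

/ŋ/ after /b/ (labial) → [m]
/m/ after /d/ (alveolar) → [n]

[nebmedneviz]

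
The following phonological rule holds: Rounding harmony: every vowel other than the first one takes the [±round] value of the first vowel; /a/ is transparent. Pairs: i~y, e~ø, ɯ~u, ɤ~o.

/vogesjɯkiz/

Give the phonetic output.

[vogøsjukyz]

/e/ harmonizes with /o/ ([+round]) → [ø]
/ɯ/ harmonizes with /o/ ([+round]) → [u]
/i/ harmonizes with /o/ ([+round]) → [y]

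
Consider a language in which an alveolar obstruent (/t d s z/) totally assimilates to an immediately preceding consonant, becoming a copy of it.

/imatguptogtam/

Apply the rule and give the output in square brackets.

/t/ after /p/ → [p] (total assimilation)
/t/ after /g/ → [g] (total assimilation)

[imatguppoggam]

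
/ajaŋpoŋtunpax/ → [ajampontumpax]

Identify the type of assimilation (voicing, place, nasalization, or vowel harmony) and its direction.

place assimilation, regressive

/ŋ/→[m] /ŋ/→[n] /n/→[m].
Each target copies a feature from the following segment, so the direction is regressive.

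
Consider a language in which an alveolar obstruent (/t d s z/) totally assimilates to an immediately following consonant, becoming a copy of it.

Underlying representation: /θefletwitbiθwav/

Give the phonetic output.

[θeflewwibbiθwav]

/t/ before /w/ → [w] (total assimilation)
/t/ before /b/ → [b] (total assimilation)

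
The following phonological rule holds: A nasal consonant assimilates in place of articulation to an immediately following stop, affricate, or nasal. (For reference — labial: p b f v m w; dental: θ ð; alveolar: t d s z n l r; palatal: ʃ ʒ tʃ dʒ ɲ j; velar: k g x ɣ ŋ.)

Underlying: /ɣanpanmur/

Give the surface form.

/n/ before /p/ (labial) → [m]
/n/ before /m/ (labial) → [m]

[ɣampammur]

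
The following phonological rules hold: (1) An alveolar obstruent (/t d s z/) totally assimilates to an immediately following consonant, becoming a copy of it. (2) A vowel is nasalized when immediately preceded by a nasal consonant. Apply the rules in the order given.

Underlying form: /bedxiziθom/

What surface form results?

[bexxiziθom]

Rule 1: /d/ before /x/ → [x] (total assimilation)
After rule 1: bexxiziθom
Rule 2: no segment meets the rule's conditions; no change.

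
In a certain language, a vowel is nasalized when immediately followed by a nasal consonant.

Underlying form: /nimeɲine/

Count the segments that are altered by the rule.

/i/ before nasal /m/ → [ĩ]
/e/ before nasal /ɲ/ → [ẽ]
/i/ before nasal /n/ → [ĩ]
3 segments change.

3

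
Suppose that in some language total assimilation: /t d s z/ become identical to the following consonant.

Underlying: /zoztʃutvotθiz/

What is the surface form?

/z/ before /tʃ/ → [tʃ] (total assimilation)
/t/ before /v/ → [v] (total assimilation)
/t/ before /θ/ → [θ] (total assimilation)

[zotʃtʃuvvoθθiz]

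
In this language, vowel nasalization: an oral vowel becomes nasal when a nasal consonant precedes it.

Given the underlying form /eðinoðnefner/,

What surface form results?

[eðinõðnẽfnẽr]

/o/ after nasal /n/ → [õ]
/e/ after nasal /n/ → [ẽ]
/e/ after nasal /n/ → [ẽ]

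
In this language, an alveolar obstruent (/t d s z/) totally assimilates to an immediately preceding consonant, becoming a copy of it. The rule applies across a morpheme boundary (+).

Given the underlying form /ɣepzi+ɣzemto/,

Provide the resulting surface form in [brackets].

[ɣeppi+ɣɣemmo]

/z/ after /p/ → [p] (total assimilation)
/z/ after /ɣ/ → [ɣ] (total assimilation)
/t/ after /m/ → [m] (total assimilation)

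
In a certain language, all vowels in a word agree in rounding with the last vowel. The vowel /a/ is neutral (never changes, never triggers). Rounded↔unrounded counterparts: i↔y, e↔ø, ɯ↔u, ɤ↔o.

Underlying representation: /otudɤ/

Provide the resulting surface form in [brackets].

[ɤtɯdɤ]

/o/ harmonizes with /ɤ/ ([-round]) → [ɤ]
/u/ harmonizes with /ɤ/ ([-round]) → [ɯ]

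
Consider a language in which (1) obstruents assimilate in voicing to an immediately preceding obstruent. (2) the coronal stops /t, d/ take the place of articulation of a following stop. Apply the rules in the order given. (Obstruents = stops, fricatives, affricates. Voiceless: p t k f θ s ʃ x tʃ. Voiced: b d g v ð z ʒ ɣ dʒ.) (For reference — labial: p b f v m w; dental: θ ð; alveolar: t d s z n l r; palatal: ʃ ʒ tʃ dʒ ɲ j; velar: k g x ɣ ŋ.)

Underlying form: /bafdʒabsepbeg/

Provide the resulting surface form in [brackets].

[baftʃabzeppeg]

Rule 1: /dʒ/ after /f/ (voiceless) → [tʃ]
Rule 1: /s/ after /b/ (voiced) → [z]
Rule 1: /b/ after /p/ (voiceless) → [p]
After rule 1: baftʃabzeppeg
Rule 2: no segment meets the rule's conditions; no change.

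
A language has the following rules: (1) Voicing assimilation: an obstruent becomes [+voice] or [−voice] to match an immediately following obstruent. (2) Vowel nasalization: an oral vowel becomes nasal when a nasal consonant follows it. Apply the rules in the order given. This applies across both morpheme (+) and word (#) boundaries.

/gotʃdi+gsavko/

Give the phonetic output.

[godʒdi+ksafko]

Rule 1: /tʃ/ before /d/ (voiced) → [dʒ]
Rule 1: /g/ before /s/ (voiceless) → [k]
Rule 1: /v/ before /k/ (voiceless) → [f]
After rule 1: godʒdi+ksafko
Rule 2: no segment meets the rule's conditions; no change.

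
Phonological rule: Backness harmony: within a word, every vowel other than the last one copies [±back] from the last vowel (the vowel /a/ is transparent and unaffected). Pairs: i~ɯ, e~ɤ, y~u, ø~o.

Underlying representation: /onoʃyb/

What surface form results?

/o/ harmonizes with /y/ ([-back]) → [ø]
/o/ harmonizes with /y/ ([-back]) → [ø]

[ønøʃyb]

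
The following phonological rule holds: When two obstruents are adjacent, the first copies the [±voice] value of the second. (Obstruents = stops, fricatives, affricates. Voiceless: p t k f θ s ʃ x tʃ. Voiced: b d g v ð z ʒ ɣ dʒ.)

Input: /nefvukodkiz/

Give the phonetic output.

[nevvukotkiz]

/f/ before /v/ (voiced) → [v]
/d/ before /k/ (voiceless) → [t]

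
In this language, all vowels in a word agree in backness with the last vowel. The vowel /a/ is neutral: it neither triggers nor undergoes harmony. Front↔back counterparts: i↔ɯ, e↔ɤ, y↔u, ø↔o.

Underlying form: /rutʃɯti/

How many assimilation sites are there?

2

/u/ harmonizes with /i/ ([-back]) → [y]
/ɯ/ harmonizes with /i/ ([-back]) → [i]
2 segments change.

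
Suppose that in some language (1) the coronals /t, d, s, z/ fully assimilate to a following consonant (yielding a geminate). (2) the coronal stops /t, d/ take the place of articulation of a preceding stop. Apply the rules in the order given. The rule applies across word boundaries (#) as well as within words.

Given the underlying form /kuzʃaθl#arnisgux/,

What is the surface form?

[kuʃʃaθl#arniggux]

Rule 1: /z/ before /ʃ/ → [ʃ] (total assimilation)
Rule 1: /s/ before /g/ → [g] (total assimilation)
After rule 1: kuʃʃaθl#arniggux
Rule 2: no segment meets the rule's conditions; no change.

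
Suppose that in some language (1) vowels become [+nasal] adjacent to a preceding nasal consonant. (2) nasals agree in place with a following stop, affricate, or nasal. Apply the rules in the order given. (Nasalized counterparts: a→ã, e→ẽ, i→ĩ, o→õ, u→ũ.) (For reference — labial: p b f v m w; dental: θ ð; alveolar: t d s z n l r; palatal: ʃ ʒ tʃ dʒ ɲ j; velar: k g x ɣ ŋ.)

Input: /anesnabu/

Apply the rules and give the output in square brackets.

[anẽsnãbu]

Rule 1: /e/ after nasal /n/ → [ẽ]
Rule 1: /a/ after nasal /n/ → [ã]
After rule 1: anẽsnãbu
Rule 2: no segment meets the rule's conditions; no change.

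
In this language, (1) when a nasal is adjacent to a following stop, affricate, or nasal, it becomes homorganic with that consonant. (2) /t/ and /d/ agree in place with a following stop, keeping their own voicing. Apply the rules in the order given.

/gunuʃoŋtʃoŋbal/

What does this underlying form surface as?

[gunuʃoɲtʃombal]

Rule 1: /ŋ/ before /tʃ/ (palatal) → [ɲ]
Rule 1: /ŋ/ before /b/ (labial) → [m]
After rule 1: gunuʃoɲtʃombal
Rule 2: no segment meets the rule's conditions; no change.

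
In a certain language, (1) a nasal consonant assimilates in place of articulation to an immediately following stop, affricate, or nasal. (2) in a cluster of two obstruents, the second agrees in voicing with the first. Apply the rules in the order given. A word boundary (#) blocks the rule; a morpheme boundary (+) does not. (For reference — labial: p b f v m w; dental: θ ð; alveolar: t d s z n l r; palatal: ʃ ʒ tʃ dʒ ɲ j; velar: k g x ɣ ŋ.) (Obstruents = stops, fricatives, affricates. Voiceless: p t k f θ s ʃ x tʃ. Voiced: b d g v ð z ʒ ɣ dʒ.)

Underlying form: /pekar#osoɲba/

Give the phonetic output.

Rule 1: /ɲ/ before /b/ (labial) → [m]
After rule 1: pekar#osomba
Rule 2: no segment meets the rule's conditions; no change.

[pekar#osomba]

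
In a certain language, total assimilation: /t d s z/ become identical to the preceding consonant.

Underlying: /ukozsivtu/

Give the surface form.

/s/ after /z/ → [z] (total assimilation)
/t/ after /v/ → [v] (total assimilation)

[ukozzivvu]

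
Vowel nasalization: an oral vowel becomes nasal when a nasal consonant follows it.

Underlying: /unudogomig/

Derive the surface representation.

[ũnudogõmig]

/u/ before nasal /n/ → [ũ]
/o/ before nasal /m/ → [õ]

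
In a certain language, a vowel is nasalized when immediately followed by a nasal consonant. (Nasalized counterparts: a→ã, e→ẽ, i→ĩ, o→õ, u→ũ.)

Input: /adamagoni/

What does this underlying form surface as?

/a/ before nasal /m/ → [ã]
/o/ before nasal /n/ → [õ]

[adãmagõni]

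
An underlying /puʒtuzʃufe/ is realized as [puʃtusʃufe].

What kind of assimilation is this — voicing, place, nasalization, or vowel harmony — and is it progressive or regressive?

/ʒ/→[ʃ] /z/→[s].
Each target copies a feature from the following segment, so the direction is regressive.

voicing assimilation, regressive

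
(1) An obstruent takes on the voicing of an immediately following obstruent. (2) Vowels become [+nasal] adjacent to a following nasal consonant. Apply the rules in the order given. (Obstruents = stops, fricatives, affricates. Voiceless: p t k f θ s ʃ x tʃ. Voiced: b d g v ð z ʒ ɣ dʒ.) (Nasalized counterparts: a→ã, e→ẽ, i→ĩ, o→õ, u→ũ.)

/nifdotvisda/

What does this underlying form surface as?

[nivdodvizda]

Rule 1: /f/ before /d/ (voiced) → [v]
Rule 1: /t/ before /v/ (voiced) → [d]
Rule 1: /s/ before /d/ (voiced) → [z]
After rule 1: nivdodvizda
Rule 2: no segment meets the rule's conditions; no change.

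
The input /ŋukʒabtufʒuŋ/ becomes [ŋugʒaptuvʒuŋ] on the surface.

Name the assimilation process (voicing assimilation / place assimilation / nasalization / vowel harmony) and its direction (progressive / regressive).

/k/→[g] /b/→[p] /f/→[v].
Each target copies a feature from the following segment, so the direction is regressive.

voicing assimilation, regressive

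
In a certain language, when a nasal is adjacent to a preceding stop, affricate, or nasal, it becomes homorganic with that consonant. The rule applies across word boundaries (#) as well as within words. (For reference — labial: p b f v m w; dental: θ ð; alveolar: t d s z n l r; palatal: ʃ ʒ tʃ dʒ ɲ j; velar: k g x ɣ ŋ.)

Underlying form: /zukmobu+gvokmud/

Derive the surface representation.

[zukŋobu+gvokŋud]

/m/ after /k/ (velar) → [ŋ]
/m/ after /k/ (velar) → [ŋ]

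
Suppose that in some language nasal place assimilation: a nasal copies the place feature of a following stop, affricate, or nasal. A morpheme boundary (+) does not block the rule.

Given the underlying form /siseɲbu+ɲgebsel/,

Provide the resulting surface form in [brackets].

[sisembu+ŋgebsel]

/ɲ/ before /b/ (labial) → [m]
/ɲ/ before /g/ (velar) → [ŋ]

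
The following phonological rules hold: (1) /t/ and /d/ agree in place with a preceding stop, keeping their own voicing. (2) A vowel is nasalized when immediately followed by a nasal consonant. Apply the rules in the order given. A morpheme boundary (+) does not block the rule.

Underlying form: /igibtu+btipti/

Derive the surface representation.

[igibpu+bpippi]

Rule 1: /t/ after /b/ (labial) → [p]
Rule 1: /t/ after /b/ (labial) → [p]
Rule 1: /t/ after /p/ (labial) → [p]
After rule 1: igibpu+bpippi
Rule 2: no segment meets the rule's conditions; no change.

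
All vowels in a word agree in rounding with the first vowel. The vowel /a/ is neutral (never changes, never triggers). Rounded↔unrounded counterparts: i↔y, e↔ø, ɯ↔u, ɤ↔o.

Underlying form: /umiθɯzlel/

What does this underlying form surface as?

/i/ harmonizes with /u/ ([+round]) → [y]
/ɯ/ harmonizes with /u/ ([+round]) → [u]
/e/ harmonizes with /u/ ([+round]) → [ø]

[umyθuzløl]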